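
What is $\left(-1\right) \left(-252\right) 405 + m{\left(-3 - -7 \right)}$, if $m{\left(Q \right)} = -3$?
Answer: $102057$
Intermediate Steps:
$\left(-1\right) \left(-252\right) 405 + m{\left(-3 - -7 \right)} = \left(-1\right) \left(-252\right) 405 - 3 = 252 \cdot 405 - 3 = 102060 - 3 = 102057$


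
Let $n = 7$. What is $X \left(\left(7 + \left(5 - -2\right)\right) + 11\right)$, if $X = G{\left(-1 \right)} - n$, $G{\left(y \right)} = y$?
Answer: $-200$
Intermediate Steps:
$X = -8$ ($X = -1 - 7 = -8$)
$X \left(\left(7 + \left(5 - -2\right)\right) + 11\right) = - 8 \left(\left(7 + \left(5 - -2\right)\right) + 11\right) = - 8 \left(\left(7 + \left(5 + 2\right)\right) + 11\right) = - 8 \left(\left(7 + 7\right) + 11\right) = - 8 \left(14 + 11\right) = \left(-8\right) 25 = -200$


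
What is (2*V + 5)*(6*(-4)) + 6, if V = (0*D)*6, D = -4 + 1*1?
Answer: -114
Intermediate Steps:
D = -3 (D = -4 + 1 = -3)
V = 0 (V = (0*(-3))*6 = 0*6 = 0)
(2*V + 5)*(6*(-4)) + 6 = (2*0 + 5)*(6*(-4)) + 6 = (0 + 5)*(-24) + 6 = 5*(-24) + 6 = -120 + 6 = -114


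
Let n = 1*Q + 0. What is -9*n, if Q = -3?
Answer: 27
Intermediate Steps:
n = -3 (n = 1*(-3) + 0 = -3 + 0 = -3)
-9*n = -9*(-3) = 27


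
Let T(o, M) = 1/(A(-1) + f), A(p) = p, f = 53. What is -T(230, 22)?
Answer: -1/52 ≈ -0.019231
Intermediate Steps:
T(o, M) = 1/52 (T(o, M) = 1/(-1 + 53) = 1/52)
-T(230, 22) = -1*1/52 = -1/52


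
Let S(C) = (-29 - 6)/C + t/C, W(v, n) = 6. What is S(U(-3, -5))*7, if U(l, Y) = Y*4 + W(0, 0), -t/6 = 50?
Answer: 335/2 ≈ 167.50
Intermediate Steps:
t = -300 (t = -6*50 = -300)
U(l, Y) = 6 + 4*Y (U(l, Y) = Y*4 + 6 = 4*Y + 6 = 6 + 4*Y)
S(C) = -335/C (S(C) = (-29 - 6)/C - 300/C = -35/C - 300/C = -335/C)
S(U(-3, -5))*7 = -335/(6 + 4*(-5))*7 = -335/(6 - 20)*7 = -335/(-14)*7 = -335*(-1/14)*7 = (335/14)*7 = 335/2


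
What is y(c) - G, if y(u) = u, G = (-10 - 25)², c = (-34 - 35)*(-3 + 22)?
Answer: -2536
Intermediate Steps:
c = -1311 (c = -69*19 = -1311)
G = 1225 (G = (-35)² = 1225)
y(c) - G = -1311 - 1*1225 = -1311 - 1225 = -2536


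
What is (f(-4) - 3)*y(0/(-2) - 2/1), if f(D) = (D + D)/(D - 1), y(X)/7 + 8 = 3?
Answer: 49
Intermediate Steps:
y(X) = -35 (y(X) = -56 + 7*3 = -56 + 21 = -35)
f(D) = 2*D/(-1 + D) (f(D) = (2*D)/(-1 + D) = 2*D/(-1 + D))
(f(-4) - 3)*y(0/(-2) - 2/1) = (2*(-4)/(-1 - 4) - 3)*(-35) = (2*(-4)/(-5) - 3)*(-35) = (2*(-4)*(-1/5) - 3)*(-35) = (8/5 - 3)*(-35) = -7/5*(-35) = 49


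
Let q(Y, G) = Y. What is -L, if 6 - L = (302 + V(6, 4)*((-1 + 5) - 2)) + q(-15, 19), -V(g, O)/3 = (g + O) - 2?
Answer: 233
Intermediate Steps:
V(g, O) = 6 - 3*O - 3*g (V(g, O) = -3*((g + O) - 2) = -3*((O + g) - 2) = -3*(-2 + O + g) = 6 - 3*O - 3*g)
L = -233 (L = 6 - ((302 + (6 - 3*4 - 3*6)*((-1 + 5) - 2)) - 15) = 6 - ((302 + (6 - 12 - 18)*(4 - 2)) - 15) = 6 - ((302 - 24*2) - 15) = 6 - ((302 - 48) - 15) = 6 - (254 - 15) = 6 - 1*239 = 6 - 239 = -233)
-L = -1*(-233) = 233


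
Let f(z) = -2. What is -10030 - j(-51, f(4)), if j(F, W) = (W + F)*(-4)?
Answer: -10242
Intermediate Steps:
j(F, W) = -4*F - 4*W (j(F, W) = (F + W)*(-4) = -4*F - 4*W)
-10030 - j(-51, f(4)) = -10030 - (-4*(-51) - 4*(-2)) = -10030 - (204 + 8) = -10030 - 1*212 = -10030 - 212 = -10242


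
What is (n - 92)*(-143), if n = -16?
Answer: 15444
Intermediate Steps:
(n - 92)*(-143) = (-16 - 92)*(-143) = -108*(-143) = 15444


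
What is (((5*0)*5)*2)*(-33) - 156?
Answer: -156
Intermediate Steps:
(((5*0)*5)*2)*(-33) - 156 = ((0*5)*2)*(-33) - 156 = (0*2)*(-33) - 156 = 0*(-33) - 156 = 0 - 156 = -156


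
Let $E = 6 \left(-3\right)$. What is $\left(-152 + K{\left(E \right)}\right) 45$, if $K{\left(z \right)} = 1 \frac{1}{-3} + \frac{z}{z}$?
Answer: $-6810$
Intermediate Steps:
$E = -18$
$K{\left(z \right)} = \frac{2}{3}$ ($K{\left(z \right)} = 1 \left(- \frac{1}{3}\right) + 1 = - \frac{1}{3} + 1 = \frac{2}{3}$)
$\left(-152 + K{\left(E \right)}\right) 45 = \left(-152 + \frac{2}{3}\right) 45 = \left(- \frac{454}{3}\right) 45 = -6810$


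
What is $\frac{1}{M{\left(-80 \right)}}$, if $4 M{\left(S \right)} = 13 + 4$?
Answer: $\frac{4}{17} \approx 0.23529$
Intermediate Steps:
$M{\left(S \right)} = \frac{17}{4}$ ($M{\left(S \right)} = \frac{13 + 4}{4} = \frac{1}{4} \cdot 17 = \frac{17}{4}$)
$\frac{1}{M{\left(-80 \right)}} = \frac{1}{\frac{17}{4}} = \frac{4}{17}$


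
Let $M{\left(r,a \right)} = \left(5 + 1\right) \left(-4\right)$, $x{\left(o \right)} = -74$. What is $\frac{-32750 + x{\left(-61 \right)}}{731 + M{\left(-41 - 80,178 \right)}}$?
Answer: $- \frac{32824}{707} \approx -46.427$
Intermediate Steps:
$M{\left(r,a \right)} = -24$ ($M{\left(r,a \right)} = 6 \left(-4\right) = -24$)
$\frac{-32750 + x{\left(-61 \right)}}{731 + M{\left(-41 - 80,178 \right)}} = \frac{-32750 - 74}{731 - 24} = - \frac{32824}{707}$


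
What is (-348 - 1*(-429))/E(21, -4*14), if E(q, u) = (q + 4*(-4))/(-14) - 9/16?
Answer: -9072/103 ≈ -88.078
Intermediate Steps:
E(q, u) = 65/112 - q/14 (E(q, u) = (q - 16)*(-1/14) - 9*1/16 = (-16 + q)*(-1/14) - 9/16 = (8/7 - q/14) - 9/16 = 65/112 - q/14)
(-348 - 1*(-429))/E(21, -4*14) = (-348 - 1*(-429))/(65/112 - 1/14*21) = (-348 + 429)/(65/112 - 3/2) = 81/(-103/112) = 81*(-112/103) = -9072/103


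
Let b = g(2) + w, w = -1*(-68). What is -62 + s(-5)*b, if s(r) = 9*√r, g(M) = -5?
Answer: -62 + 567*I*√5 ≈ -62.0 + 1267.8*I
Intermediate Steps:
w = 68
b = 63 (b = -5 + 68 = 63)
-62 + s(-5)*b = -62 + (9*√(-5))*63 = -62 + (9*(I*√5))*63 = -62 + (9*I*√5)*63 = -62 + 567*I*√5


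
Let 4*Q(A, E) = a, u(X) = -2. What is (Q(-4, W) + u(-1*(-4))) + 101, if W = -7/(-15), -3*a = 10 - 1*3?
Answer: 1181/12 ≈ 98.417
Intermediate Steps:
a = -7/3 (a = -(10 - 1*3)/3 = -(10 - 3)/3 = -1/3*7 = -7/3 ≈ -2.3333)
W = 7/15 (W = -7*(-1/15) = 7/15 ≈ 0.46667)
Q(A, E) = -7/12 (Q(A, E) = (1/4)*(-7/3) = -7/12)
(Q(-4, W) + u(-1*(-4))) + 101 = (-7/12 - 2) + 101 = -31/12 + 101 = 1181/12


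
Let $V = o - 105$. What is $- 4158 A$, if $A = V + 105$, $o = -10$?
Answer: $41580$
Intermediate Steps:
$V = -115$ ($V = -10 - 105 = -115$)
$A = -10$ ($A = -115 + 105 = -10$)
$- 4158 A = \left(-4158\right) \left(-10\right) = 41580$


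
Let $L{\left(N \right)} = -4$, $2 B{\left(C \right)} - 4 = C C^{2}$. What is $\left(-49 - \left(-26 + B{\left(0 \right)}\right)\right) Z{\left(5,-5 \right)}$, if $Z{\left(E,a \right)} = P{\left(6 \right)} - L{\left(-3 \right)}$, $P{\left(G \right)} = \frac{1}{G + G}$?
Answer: $- \frac{1225}{12} \approx -102.08$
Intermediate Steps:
$B{\left(C \right)} = 2 + \frac{C^{3}}{2}$ ($B{\left(C \right)} = 2 + \frac{C C^{2}}{2} = 2 + \frac{C^{3}}{2}$)
$P{\left(G \right)} = \frac{1}{2 G}$
$Z{\left(E,a \right)} = \frac{49}{12}$ ($Z{\left(E,a \right)} = \frac{1}{2 \cdot 6} - -4 = \frac{1}{2} \cdot \frac{1}{6} + 4 = \frac{1}{12} + 4 = \frac{49}{12}$)
$\left(-49 - \left(-26 + B{\left(0 \right)}\right)\right) Z{\left(5,-5 \right)} = \left(-49 + \left(26 - \left(2 + \frac{0^{3}}{2}\right)\right)\right) \frac{49}{12} = \left(-49 + \left(26 - \left(2 + \frac{1}{2} \cdot 0\right)\right)\right) \frac{49}{12} = \left(-49 + \left(26 - \left(2 + 0\right)\right)\right) \frac{49}{12} = \left(-49 + \left(26 - 2\right)\right) \frac{49}{12} = \left(-49 + 24\right) \frac{49}{12} = \left(-25\right) \frac{49}{12} = - \frac{1225}{12}$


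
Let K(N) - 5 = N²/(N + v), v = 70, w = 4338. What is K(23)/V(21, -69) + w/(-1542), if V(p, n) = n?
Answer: -4894949/1649169 ≈ -2.9681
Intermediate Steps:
K(N) = 5 + N²/(70 + N) (K(N) = 5 + N²/(N + 70) = 5 + N²/(70 + N))
K(23)/V(21, -69) + w/(-1542) = ((350 + 23² + 5*23)/(70 + 23))/(-69) + 4338/(-1542) = ((350 + 529 + 115)/93)*(-1/69) + 4338*(-1/1542) = ((1/93)*994)*(-1/69) - 723/257 = (994/93)*(-1/69) - 723/257 = -994/6417 - 723/257 = -4894949/1649169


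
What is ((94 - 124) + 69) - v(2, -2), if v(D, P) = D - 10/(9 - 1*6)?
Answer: 121/3 ≈ 40.333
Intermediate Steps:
v(D, P) = -10/3 + D (v(D, P) = D - 10/(9 - 6) = D - 10/3 = -10/3 + D)
((94 - 124) + 69) - v(2, -2) = ((94 - 124) + 69) - (-10/3 + 2) = (-30 + 69) - 1*(-4/3) = 39 + 4/3 = 121/3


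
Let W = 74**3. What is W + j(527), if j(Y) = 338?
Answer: 405562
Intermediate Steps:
W = 405224
W + j(527) = 405224 + 338 = 405562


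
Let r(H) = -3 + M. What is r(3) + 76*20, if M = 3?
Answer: 1520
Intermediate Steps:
r(H) = 0 (r(H) = -3 + 3 = 0)
r(3) + 76*20 = 0 + 76*20 = 0 + 1520 = 1520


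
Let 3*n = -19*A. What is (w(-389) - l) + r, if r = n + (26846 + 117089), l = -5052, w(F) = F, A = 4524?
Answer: 119946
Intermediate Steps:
n = -28652 (n = (-19*4524)/3 = (1/3)*(-85956) = -28652)
r = 115283 (r = -28652 + (26846 + 117089) = -28652 + 143935 = 115283)
(w(-389) - l) + r = (-389 - 1*(-5052)) + 115283 = (-389 + 5052) + 115283 = 4663 + 115283 = 119946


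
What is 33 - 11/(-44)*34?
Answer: 83/2 ≈ 41.500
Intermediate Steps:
33 - 11/(-44)*34 = 33 - 11*(-1/44)*34 = 33 + (¼)*34 = 33 + 17/2 = 83/2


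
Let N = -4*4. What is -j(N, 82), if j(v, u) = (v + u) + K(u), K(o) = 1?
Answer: -67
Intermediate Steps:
N = -16
j(v, u) = 1 + u + v (j(v, u) = (v + u) + 1 = (u + v) + 1 = 1 + u + v)
-j(N, 82) = -(1 + 82 - 16) = -1*67 = -67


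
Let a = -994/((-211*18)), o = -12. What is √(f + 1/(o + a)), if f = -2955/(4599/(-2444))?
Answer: √1833644455190747619/34172103 ≈ 39.627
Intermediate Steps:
a = 497/1899 (a = -994/(-3798) = -994*(-1/3798) = 497/1899 ≈ 0.26172)
f = 2407340/1533 (f = -2955/(4599*(-1/2444)) = -2955/(-4599/2444) = -2955*(-2444/4599) = 2407340/1533 ≈ 1570.3)
√(f + 1/(o + a)) = √(2407340/1533 + 1/(-12 + 497/1899)) = √(2407340/1533 + 1/(-22291/1899)) = √(2407340/1533 - 1899/22291) = √(53659104773/34172103) = √1833644455190747619/34172103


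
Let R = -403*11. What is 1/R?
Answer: -1/4433 ≈ -0.00022558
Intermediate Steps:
R = -4433
1/R = 1/(-4433) = -1/4433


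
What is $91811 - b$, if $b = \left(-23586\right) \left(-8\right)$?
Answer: $-96877$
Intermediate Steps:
$b = 188688$
$91811 - b = 91811 - 188688 = -96877$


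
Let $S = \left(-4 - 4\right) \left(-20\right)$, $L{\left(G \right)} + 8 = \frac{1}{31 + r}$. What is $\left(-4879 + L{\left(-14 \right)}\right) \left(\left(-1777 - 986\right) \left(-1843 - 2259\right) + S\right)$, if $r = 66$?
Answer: $- \frac{5372740055468}{97} \approx -5.5389 \cdot 10^{10}$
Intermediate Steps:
$L{\left(G \right)} = - \frac{775}{97}$ ($L{\left(G \right)} = -8 + \frac{1}{31 + 66} = -8 + \frac{1}{97} = - \frac{775}{97}$)
$S = 160$ ($S = \left(-8\right) \left(-20\right) = 160$)
$\left(-4879 + L{\left(-14 \right)}\right) \left(\left(-1777 - 986\right) \left(-1843 - 2259\right) + S\right) = \left(-4879 - \frac{775}{97}\right) \left(\left(-1777 - 986\right) \left(-1843 - 2259\right) + 160\right) = - \frac{474038 \left(\left(-2763\right) \left(-4102\right) + 160\right)}{97} = - \frac{474038 \left(11333826 + 160\right)}{97} = \left(- \frac{474038}{97}\right) 11333986 = - \frac{5372740055468}{97}$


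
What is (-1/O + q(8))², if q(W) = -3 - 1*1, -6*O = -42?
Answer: 841/49 ≈ 17.163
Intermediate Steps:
O = 7 (O = -⅙*(-42) = 7)
q(W) = -4 (q(W) = -3 - 1 = -4)
(-1/O + q(8))² = (-1/7 - 4)² = (-1*⅐ - 4)² = (-⅐ - 4)² = (-29/7)² = 841/49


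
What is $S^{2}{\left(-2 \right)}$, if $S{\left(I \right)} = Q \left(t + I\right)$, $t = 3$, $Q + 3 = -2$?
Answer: $25$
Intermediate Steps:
$Q = -5$ ($Q = -3 - 2 = -5$)
$S{\left(I \right)} = -15 - 5 I$ ($S{\left(I \right)} = - 5 \left(3 + I\right) = -15 - 5 I$)
$S^{2}{\left(-2 \right)} = \left(-15 - -10\right)^{2} = \left(-15 + 10\right)^{2} = \left(-5\right)^{2} = 25$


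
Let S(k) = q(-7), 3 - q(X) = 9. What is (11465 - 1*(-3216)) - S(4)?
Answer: 14687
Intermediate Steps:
q(X) = -6 (q(X) = 3 - 1*9 = 3 - 9 = -6)
S(k) = -6
(11465 - 1*(-3216)) - S(4) = (11465 - 1*(-3216)) - 1*(-6) = (11465 + 3216) + 6 = 14681 + 6 = 14687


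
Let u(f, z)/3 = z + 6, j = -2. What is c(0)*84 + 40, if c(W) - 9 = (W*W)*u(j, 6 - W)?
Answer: 796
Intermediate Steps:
u(f, z) = 18 + 3*z (u(f, z) = 3*(z + 6) = 3*(6 + z) = 18 + 3*z)
c(W) = 9 + W²*(36 - 3*W) (c(W) = 9 + (W*W)*(18 + 3*(6 - W)) = 9 + W²*(18 + (18 - 3*W)) = 9 + W²*(36 - 3*W))
c(0)*84 + 40 = (9 + 3*0²*(12 - 1*0))*84 + 40 = (9 + 3*0*(12 + 0))*84 + 40 = (9 + 3*0*12)*84 + 40 = (9 + 0)*84 + 40 = 9*84 + 40 = 756 + 40 = 796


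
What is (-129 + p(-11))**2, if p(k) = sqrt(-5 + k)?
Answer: 16625 - 1032*I ≈ 16625.0 - 1032.0*I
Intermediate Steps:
(-129 + p(-11))**2 = (-129 + sqrt(-5 - 11))**2 = (-129 + sqrt(-16))**2 = (-129 + 4*I)**2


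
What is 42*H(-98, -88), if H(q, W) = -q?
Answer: 4116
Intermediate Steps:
42*H(-98, -88) = 42*(-1*(-98)) = 42*98 = 4116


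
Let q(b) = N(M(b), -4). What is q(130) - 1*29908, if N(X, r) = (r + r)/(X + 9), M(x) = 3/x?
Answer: -35083124/1173 ≈ -29909.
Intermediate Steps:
N(X, r) = 2*r/(9 + X) (N(X, r) = (2*r)/(9 + X) = 2*r/(9 + X))
q(b) = -8/(9 + 3/b) (q(b) = 2*(-4)/(9 + 3/b) = -8/(9 + 3/b))
q(130) - 1*29908 = -8*130/(3 + 9*130) - 1*29908 = -8*130/(3 + 1170) - 29908 = -8*130/1173 - 29908 = -8*130*1/1173 - 29908 = -1040/1173 - 29908 = -35083124/1173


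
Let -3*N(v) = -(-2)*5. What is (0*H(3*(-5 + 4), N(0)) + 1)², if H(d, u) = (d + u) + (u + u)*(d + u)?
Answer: 1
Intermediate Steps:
N(v) = -10/3 (N(v) = -(-1)*(-2*5)/3 = -(-1)*(-10)/3 = -⅓*10 = -10/3)
H(d, u) = d + u + 2*u*(d + u) (H(d, u) = (d + u) + (2*u)*(d + u) = (d + u) + 2*u*(d + u) = d + u + 2*u*(d + u))
(0*H(3*(-5 + 4), N(0)) + 1)² = (0*(3*(-5 + 4) - 10/3 + 2*(-10/3)² + 2*(3*(-5 + 4))*(-10/3)) + 1)² = (0*(3*(-1) - 10/3 + 2*(100/9) + 2*(3*(-1))*(-10/3)) + 1)² = (0*(-3 - 10/3 + 200/9 + 2*(-3)*(-10/3)) + 1)² = (0*(-3 - 10/3 + 200/9 + 20) + 1)² = (0*(323/9) + 1)² = (0 + 1)² = 1² = 1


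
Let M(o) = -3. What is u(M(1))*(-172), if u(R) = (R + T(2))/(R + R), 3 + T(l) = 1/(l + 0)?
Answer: -473/3 ≈ -157.67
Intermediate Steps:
T(l) = -3 + 1/l (T(l) = -3 + 1/(l + 0) = -3 + 1/l)
u(R) = (-5/2 + R)/(2*R) (u(R) = (R + (-3 + 1/2))/(R + R) = (R + (-3 + ½))/((2*R)) = (R - 5/2)*(1/(2*R)) = (-5/2 + R)*(1/(2*R)) = (-5/2 + R)/(2*R))
u(M(1))*(-172) = ((¼)*(-5 + 2*(-3))/(-3))*(-172) = ((¼)*(-⅓)*(-5 - 6))*(-172) = ((¼)*(-⅓)*(-11))*(-172) = (11/12)*(-172) = -473/3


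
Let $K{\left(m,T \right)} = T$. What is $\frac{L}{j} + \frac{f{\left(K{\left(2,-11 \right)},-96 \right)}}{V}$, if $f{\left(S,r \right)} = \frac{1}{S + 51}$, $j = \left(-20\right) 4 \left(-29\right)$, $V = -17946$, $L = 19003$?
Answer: $\frac{17051389}{2081736} \approx 8.1909$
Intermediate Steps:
$j = 2320$ ($j = \left(-80\right) \left(-29\right) = 2320$)
$f{\left(S,r \right)} = \frac{1}{51 + S}$
$\frac{L}{j} + \frac{f{\left(K{\left(2,-11 \right)},-96 \right)}}{V} = \frac{19003}{2320} + \frac{1}{\left(51 - 11\right) \left(-17946\right)} = 19003 \cdot \frac{1}{2320} + \frac{1}{40} \left(- \frac{1}{17946}\right) = \frac{19003}{2320} + \frac{1}{40} \left(- \frac{1}{17946}\right) = \frac{19003}{2320} - \frac{1}{717840} = \frac{17051389}{2081736}$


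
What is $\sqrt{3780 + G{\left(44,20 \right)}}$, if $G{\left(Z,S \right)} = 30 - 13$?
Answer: $\sqrt{3797} \approx 61.62$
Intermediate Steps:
$G{\left(Z,S \right)} = 17$ ($G{\left(Z,S \right)} = 30 - 13 = 17$)
$\sqrt{3780 + G{\left(44,20 \right)}} = \sqrt{3780 + 17} = \sqrt{3797}$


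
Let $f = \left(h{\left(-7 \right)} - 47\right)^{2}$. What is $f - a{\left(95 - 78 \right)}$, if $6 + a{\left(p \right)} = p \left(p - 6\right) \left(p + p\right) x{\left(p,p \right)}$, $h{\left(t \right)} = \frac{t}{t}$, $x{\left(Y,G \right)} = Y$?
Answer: $-105964$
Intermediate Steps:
$h{\left(t \right)} = 1$
$f = 2116$ ($f = \left(1 - 47\right)^{2} = \left(-46\right)^{2} = 2116$)
$a{\left(p \right)} = -6 + 2 p^{3} \left(-6 + p\right)$ ($a{\left(p \right)} = -6 + p \left(p - 6\right) \left(p + p\right) p = -6 + p \left(-6 + p\right) 2 p p = -6 + p 2 p \left(-6 + p\right) p = -6 + 2 p^{2} \left(-6 + p\right) p = -6 + 2 p^{3} \left(-6 + p\right)$)
$f - a{\left(95 - 78 \right)} = 2116 - \left(-6 - 12 \left(95 - 78\right)^{3} + 2 \left(95 - 78\right)^{4}\right) = 2116 - \left(-6 - 12 \cdot 17^{3} + 2 \cdot 17^{4}\right) = 2116 - \left(-6 - 58956 + 2 \cdot 83521\right) = 2116 - \left(-6 - 58956 + 167042\right) = 2116 - 108080 = -105964$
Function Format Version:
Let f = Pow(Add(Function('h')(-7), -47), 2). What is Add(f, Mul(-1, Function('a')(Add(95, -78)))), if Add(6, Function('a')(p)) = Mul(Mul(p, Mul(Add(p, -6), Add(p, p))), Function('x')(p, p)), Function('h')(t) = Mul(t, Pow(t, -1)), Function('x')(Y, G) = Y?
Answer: -105964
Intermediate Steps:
Function('h')(t) = 1
f = 2116 (f = Pow(Add(1, -47), 2) = Pow(-46, 2) = 2116)
Function('a')(p) = Add(-6, Mul(2, Pow(p, 3), Add(-6, p))) (Function('a')(p) = Add(-6, Mul(Mul(p, Mul(Add(p, -6), Add(p, p))), p)) = Add(-6, Mul(Mul(p, Mul(Add(-6, p), Mul(2, p))), p)) = Add(-6, Mul(Mul(p, Mul(2, p, Add(-6, p))), p)) = Add(-6, Mul(Mul(2, Pow(p, 2), Add(-6, p)), p)) = Add(-6, Mul(2, Pow(p, 3), Add(-6, p))))
Add(f, Mul(-1, Function('a')(Add(95, -78)))) = Add(2116, Mul(-1, Add(-6, Mul(-12, Pow(Add(95, -78), 3)), Mul(2, Pow(Add(95, -78), 4))))) = Add(2116, Mul(-1, Add(-6, Mul(-12, Pow(17, 3)), Mul(2, Pow(17, 4))))) = Add(2116, Mul(-1, Add(-6, Mul(-12, 4913), Mul(2, 83521)))) = Add(2116, Mul(-1, Add(-6, -58956, 167042))) = Add(2116, Mul(-1, 108080)) = Add(2116, -108080) = -105964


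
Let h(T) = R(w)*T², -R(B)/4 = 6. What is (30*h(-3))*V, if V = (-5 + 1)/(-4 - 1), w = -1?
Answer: -5184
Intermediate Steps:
R(B) = -24 (R(B) = -4*6 = -24)
h(T) = -24*T²
V = ⅘ (V = -4/(-5) = -4*(-⅕) = ⅘ ≈ 0.80000)
(30*h(-3))*V = (30*(-24*(-3)²))*(⅘) = (30*(-24*9))*(⅘) = (30*(-216))*(⅘) = -6480*⅘ = -5184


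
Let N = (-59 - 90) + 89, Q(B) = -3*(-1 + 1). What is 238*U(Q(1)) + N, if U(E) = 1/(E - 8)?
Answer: -359/4 ≈ -89.750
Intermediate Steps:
Q(B) = 0 (Q(B) = -3*0 = 0)
U(E) = 1/(-8 + E)
N = -60 (N = -149 + 89 = -60)
238*U(Q(1)) + N = 238/(-8 + 0) - 60 = 238/(-8) - 60 = 238*(-⅛) - 60 = -119/4 - 60 = -359/4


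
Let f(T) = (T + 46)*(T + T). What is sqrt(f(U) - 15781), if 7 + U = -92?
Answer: I*sqrt(5287) ≈ 72.712*I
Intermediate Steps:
U = -99 (U = -7 - 92 = -99)
f(T) = 2*T*(46 + T) (f(T) = (46 + T)*(2*T) = 2*T*(46 + T))
sqrt(f(U) - 15781) = sqrt(2*(-99)*(46 - 99) - 15781) = sqrt(2*(-99)*(-53) - 15781) = sqrt(10494 - 15781) = sqrt(-5287) = I*sqrt(5287)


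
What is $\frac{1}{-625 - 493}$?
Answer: $- \frac{1}{1118} \approx -0.00089445$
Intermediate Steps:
$\frac{1}{-625 - 493} = \frac{1}{-1118} = - \frac{1}{1118}$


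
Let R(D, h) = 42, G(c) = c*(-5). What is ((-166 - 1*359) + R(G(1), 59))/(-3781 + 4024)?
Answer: -161/81 ≈ -1.9877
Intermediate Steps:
G(c) = -5*c
((-166 - 1*359) + R(G(1), 59))/(-3781 + 4024) = ((-166 - 1*359) + 42)/(-3781 + 4024) = ((-166 - 359) + 42)/243 = (-525 + 42)*(1/243) = -483*1/243 = -161/81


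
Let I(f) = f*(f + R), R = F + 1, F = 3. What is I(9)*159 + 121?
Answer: 18724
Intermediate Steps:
R = 4 (R = 3 + 1 = 4)
I(f) = f*(4 + f) (I(f) = f*(f + 4) = f*(4 + f))
I(9)*159 + 121 = (9*(4 + 9))*159 + 121 = (9*13)*159 + 121 = 117*159 + 121 = 18603 + 121 = 18724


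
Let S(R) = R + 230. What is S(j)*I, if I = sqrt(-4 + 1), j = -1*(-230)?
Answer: 460*I*sqrt(3) ≈ 796.74*I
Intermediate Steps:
j = 230
S(R) = 230 + R
I = I*sqrt(3) (I = sqrt(-3) = I*sqrt(3) ≈ 1.732*I)
S(j)*I = (230 + 230)*(I*sqrt(3)) = 460*(I*sqrt(3)) = 460*I*sqrt(3)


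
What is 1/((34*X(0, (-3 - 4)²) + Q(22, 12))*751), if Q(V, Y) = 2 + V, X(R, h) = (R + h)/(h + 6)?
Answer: 55/2242486 ≈ 2.4526e-5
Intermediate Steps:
X(R, h) = (R + h)/(6 + h)
1/((34*X(0, (-3 - 4)²) + Q(22, 12))*751) = 1/((34*((0 + (-3 - 4)²)/(6 + (-3 - 4)²)) + (2 + 22))*751) = (1/751)/(34*((0 + (-7)²)/(6 + (-7)²)) + 24) = (1/751)/(34*((0 + 49)/(6 + 49)) + 24) = (1/751)/(34*(49/55) + 24) = (1/751)/(1666/55 + 24) = (1/751)/(2986/55) = (55/2986)*(1/751) = 55/2242486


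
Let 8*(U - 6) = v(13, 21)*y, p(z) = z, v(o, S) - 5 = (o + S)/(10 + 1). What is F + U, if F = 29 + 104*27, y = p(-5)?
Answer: 249739/88 ≈ 2837.9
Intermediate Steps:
v(o, S) = 5 + S/11 + o/11 (v(o, S) = 5 + (o + S)/(10 + 1) = 5 + (S + o)/11 = 5 + (S + o)*(1/11) = 5 + (S/11 + o/11) = 5 + S/11 + o/11)
y = -5
U = 83/88 (U = 6 + ((5 + (1/11)*21 + (1/11)*13)*(-5))/8 = 6 + ((5 + 21/11 + 13/11)*(-5))/8 = 6 + ((89/11)*(-5))/8 = 6 + (⅛)*(-445/11) = 6 - 445/88 = 83/88 ≈ 0.94318)
F = 2837 (F = 29 + 2808 = 2837)
F + U = 2837 + 83/88 = 249739/88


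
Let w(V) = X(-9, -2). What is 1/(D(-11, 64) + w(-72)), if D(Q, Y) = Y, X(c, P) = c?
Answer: 1/55 ≈ 0.018182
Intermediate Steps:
w(V) = -9
1/(D(-11, 64) + w(-72)) = 1/(64 - 9) = 1/55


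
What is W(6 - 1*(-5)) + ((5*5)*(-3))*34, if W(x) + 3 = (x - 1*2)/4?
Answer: -10203/4 ≈ -2550.8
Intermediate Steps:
W(x) = -7/2 + x/4 (W(x) = -3 + (x - 1*2)/4 = -3 + (x - 2)*(¼) = -3 + (-2 + x)*(¼) = -3 + (-½ + x/4) = -7/2 + x/4)
W(6 - 1*(-5)) + ((5*5)*(-3))*34 = (-7/2 + (6 - 1*(-5))/4) + ((5*5)*(-3))*34 = (-7/2 + (6 + 5)/4) + (25*(-3))*34 = (-7/2 + (¼)*11) - 75*34 = (-7/2 + 11/4) - 2550 = -¾ - 2550 = -10203/4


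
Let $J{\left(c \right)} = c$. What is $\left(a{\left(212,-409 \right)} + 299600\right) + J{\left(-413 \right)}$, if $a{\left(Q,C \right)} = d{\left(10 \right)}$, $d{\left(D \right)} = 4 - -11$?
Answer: $299202$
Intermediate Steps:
$d{\left(D \right)} = 15$ ($d{\left(D \right)} = 4 + 11 = 15$)
$a{\left(Q,C \right)} = 15$
$\left(a{\left(212,-409 \right)} + 299600\right) + J{\left(-413 \right)} = \left(15 + 299600\right) - 413 = 299615 - 413 = 299202$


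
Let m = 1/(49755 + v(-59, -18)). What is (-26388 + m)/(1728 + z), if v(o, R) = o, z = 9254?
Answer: -1311378047/545761472 ≈ -2.4028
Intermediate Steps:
m = 1/49696 (m = 1/(49755 - 59) = 1/49696 ≈ 2.0122e-5)
(-26388 + m)/(1728 + z) = (-26388 + 1/49696)/(1728 + 9254) = -1311378047/49696/10982 = -1311378047/49696*1/10982 = -1311378047/545761472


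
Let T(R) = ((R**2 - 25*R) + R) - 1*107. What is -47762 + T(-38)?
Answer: -45513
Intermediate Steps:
T(R) = -107 + R**2 - 24*R (T(R) = (R**2 - 24*R) - 107 = -107 + R**2 - 24*R)
-47762 + T(-38) = -47762 + (-107 + (-38)**2 - 24*(-38)) = -47762 + (-107 + 1444 + 912) = -47762 + 2249 = -45513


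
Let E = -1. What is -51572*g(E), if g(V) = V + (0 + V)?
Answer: 103144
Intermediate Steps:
g(V) = 2*V (g(V) = V + V = 2*V)
-51572*g(E) = -103144*(-1) = -51572*(-2) = 103144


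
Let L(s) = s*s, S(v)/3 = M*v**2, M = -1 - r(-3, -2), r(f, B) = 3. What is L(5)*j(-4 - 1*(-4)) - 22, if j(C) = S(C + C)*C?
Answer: -22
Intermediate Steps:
M = -4 (M = -1 - 1*3 = -1 - 3 = -4)
S(v) = -12*v**2 (S(v) = 3*(-4*v**2) = -12*v**2)
j(C) = -48*C**3 (j(C) = (-12*(C + C)**2)*C = (-12*4*C**2)*C = (-48*C**2)*C = -48*C**3)
L(s) = s**2
L(5)*j(-4 - 1*(-4)) - 22 = 5**2*(-48*(-4 - 1*(-4))**3) - 22 = 25*(-48*(-4 + 4)**3) - 22 = 25*(-48*0**3) - 22 = 25*(-48*0) - 22 = 25*0 - 22 = 0 - 22 = -22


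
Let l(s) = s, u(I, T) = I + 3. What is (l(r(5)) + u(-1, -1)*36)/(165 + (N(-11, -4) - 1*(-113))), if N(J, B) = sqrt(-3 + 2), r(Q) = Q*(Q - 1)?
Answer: 25576/77285 - 92*I/77285 ≈ 0.33093 - 0.0011904*I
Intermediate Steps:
u(I, T) = 3 + I
r(Q) = Q*(-1 + Q)
N(J, B) = I (N(J, B) = sqrt(-1) = I)
(l(r(5)) + u(-1, -1)*36)/(165 + (N(-11, -4) - 1*(-113))) = (5*(-1 + 5) + (3 - 1)*36)/(165 + (I - 1*(-113))) = (5*4 + 2*36)/(165 + (I + 113)) = (20 + 72)/(165 + (113 + I)) = 92/(278 + I) = 92*((278 - I)/77285) = 92*(278 - I)/77285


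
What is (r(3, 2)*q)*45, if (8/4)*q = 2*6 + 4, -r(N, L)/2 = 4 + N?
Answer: -5040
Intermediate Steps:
r(N, L) = -8 - 2*N (r(N, L) = -2*(4 + N) = -8 - 2*N)
q = 8 (q = (2*6 + 4)/2 = (12 + 4)/2 = (½)*16 = 8)
(r(3, 2)*q)*45 = ((-8 - 2*3)*8)*45 = ((-8 - 6)*8)*45 = -14*8*45 = -112*45 = -5040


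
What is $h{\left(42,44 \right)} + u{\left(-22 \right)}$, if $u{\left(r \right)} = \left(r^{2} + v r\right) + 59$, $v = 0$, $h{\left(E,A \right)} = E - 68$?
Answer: $517$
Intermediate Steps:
$h{\left(E,A \right)} = -68 + E$
$u{\left(r \right)} = 59 + r^{2}$ ($u{\left(r \right)} = \left(r^{2} + 0 r\right) + 59 = \left(r^{2} + 0\right) + 59 = r^{2} + 59 = 59 + r^{2}$)
$h{\left(42,44 \right)} + u{\left(-22 \right)} = \left(-68 + 42\right) + \left(59 + \left(-22\right)^{2}\right) = -26 + \left(59 + 484\right) = -26 + 543 = 517$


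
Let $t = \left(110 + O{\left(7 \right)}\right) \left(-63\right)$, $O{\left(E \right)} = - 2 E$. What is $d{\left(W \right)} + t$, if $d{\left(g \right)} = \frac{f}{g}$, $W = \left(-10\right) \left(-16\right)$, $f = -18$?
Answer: $- \frac{483849}{80} \approx -6048.1$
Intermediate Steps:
$W = 160$
$d{\left(g \right)} = - \frac{18}{g}$
$t = -6048$ ($t = \left(110 - 14\right) \left(-63\right) = 96 \left(-63\right) = -6048$)
$d{\left(W \right)} + t = - \frac{18}{160} - 6048 = \left(-18\right) \frac{1}{160} - 6048 = - \frac{9}{80} - 6048 = - \frac{483849}{80}$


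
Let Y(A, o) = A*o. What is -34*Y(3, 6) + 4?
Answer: -608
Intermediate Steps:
-34*Y(3, 6) + 4 = -102*6 + 4 = -34*18 + 4 = -612 + 4 = -608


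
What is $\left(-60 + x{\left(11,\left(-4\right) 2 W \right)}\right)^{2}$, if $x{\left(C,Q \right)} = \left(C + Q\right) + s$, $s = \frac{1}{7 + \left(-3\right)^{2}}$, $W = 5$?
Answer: $\frac{2024929}{256} \approx 7909.9$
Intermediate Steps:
$s = \frac{1}{16}$ ($s = \frac{1}{7 + 9} = \frac{1}{16} \approx 0.0625$)
$x{\left(C,Q \right)} = \frac{1}{16} + C + Q$ ($x{\left(C,Q \right)} = \left(C + Q\right) + \frac{1}{16} = \frac{1}{16} + C + Q$)
$\left(-60 + x{\left(11,\left(-4\right) 2 W \right)}\right)^{2} = \left(-60 + \left(\frac{1}{16} + 11 + \left(-4\right) 2 \cdot 5\right)\right)^{2} = \left(-60 + \left(\frac{1}{16} + 11 - 40\right)\right)^{2} = \left(-60 - \frac{463}{16}\right)^{2} = \left(- \frac{1423}{16}\right)^{2} = \frac{2024929}{256}$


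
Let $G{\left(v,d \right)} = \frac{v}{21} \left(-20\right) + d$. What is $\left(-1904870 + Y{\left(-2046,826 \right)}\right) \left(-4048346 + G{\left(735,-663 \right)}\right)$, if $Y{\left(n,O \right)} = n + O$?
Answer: $7719109827810$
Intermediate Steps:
$G{\left(v,d \right)} = d - \frac{20 v}{21}$ ($G{\left(v,d \right)} = v \frac{1}{21} \left(-20\right) + d = \frac{v}{21} \left(-20\right) + d = - \frac{20 v}{21} + d = d - \frac{20 v}{21}$)
$Y{\left(n,O \right)} = O + n$
$\left(-1904870 + Y{\left(-2046,826 \right)}\right) \left(-4048346 + G{\left(735,-663 \right)}\right) = \left(-1904870 + \left(826 - 2046\right)\right) \left(-4048346 - 1363\right) = \left(-1904870 - 1220\right) \left(-4048346 - 1363\right) = - 1906090 \left(-4048346 - 1363\right) = \left(-1906090\right) \left(-4049709\right) = 7719109827810$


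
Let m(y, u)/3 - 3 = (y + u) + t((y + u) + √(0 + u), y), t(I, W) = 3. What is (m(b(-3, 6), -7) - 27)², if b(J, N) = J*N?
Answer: 7056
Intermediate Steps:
m(y, u) = 18 + 3*u + 3*y (m(y, u) = 9 + 3*((y + u) + 3) = 9 + 3*((u + y) + 3) = 9 + 3*(3 + u + y) = 9 + (9 + 3*u + 3*y) = 18 + 3*u + 3*y)
(m(b(-3, 6), -7) - 27)² = ((18 + 3*(-7) + 3*(-3*6)) - 27)² = ((18 - 21 + 3*(-18)) - 27)² = ((18 - 21 - 54) - 27)² = (-57 - 27)² = (-84)² = 7056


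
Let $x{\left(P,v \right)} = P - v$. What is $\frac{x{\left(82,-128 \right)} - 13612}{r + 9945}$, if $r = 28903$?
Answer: $- \frac{6701}{19424} \approx -0.34499$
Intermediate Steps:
$\frac{x{\left(82,-128 \right)} - 13612}{r + 9945} = \frac{\left(82 - -128\right) - 13612}{28903 + 9945} = \frac{\left(82 + 128\right) - 13612}{38848} = \left(210 - 13612\right) \frac{1}{38848} = \left(-13402\right) \frac{1}{38848} = - \frac{6701}{19424}$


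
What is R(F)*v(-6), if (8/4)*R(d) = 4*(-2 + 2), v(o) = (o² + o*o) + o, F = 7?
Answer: 0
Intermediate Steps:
v(o) = o + 2*o² (v(o) = (o² + o²) + o = 2*o² + o = o + 2*o²)
R(d) = 0 (R(d) = (4*(-2 + 2))/2 = (4*0)/2 = (½)*0 = 0)
R(F)*v(-6) = 0*(-6*(1 + 2*(-6))) = 0*(-6*(1 - 12)) = 0*(-6*(-11)) = 0*66 = 0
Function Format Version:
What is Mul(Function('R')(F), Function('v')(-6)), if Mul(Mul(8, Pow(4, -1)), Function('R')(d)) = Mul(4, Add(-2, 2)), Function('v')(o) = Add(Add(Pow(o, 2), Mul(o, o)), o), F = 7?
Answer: 0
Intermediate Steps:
Function('v')(o) = Add(o, Mul(2, Pow(o, 2))) (Function('v')(o) = Add(Add(Pow(o, 2), Pow(o, 2)), o) = Add(Mul(2, Pow(o, 2)), o) = Add(o, Mul(2, Pow(o, 2))))
Function('R')(d) = 0 (Function('R')(d) = Mul(Rational(1, 2), Mul(4, Add(-2, 2))) = Mul(Rational(1, 2), Mul(4, 0)) = Mul(Rational(1, 2), 0) = 0)
Mul(Function('R')(F), Function('v')(-6)) = Mul(0, Mul(-6, Add(1, Mul(2, -6)))) = Mul(0, Mul(-6, Add(1, -12))) = Mul(0, Mul(-6, -11)) = Mul(0, 66) = 0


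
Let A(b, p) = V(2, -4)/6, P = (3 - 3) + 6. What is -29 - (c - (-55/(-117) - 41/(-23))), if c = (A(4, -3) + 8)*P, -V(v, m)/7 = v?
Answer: -163471/2691 ≈ -60.747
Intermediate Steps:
V(v, m) = -7*v
P = 6 (P = 0 + 6 = 6)
A(b, p) = -7/3 (A(b, p) = -7*2/6 = -14*⅙ = -7/3)
c = 34 (c = (-7/3 + 8)*6 = (17/3)*6 = 34)
-29 - (c - (-55/(-117) - 41/(-23))) = -29 - (34 - (-55/(-117) - 41/(-23))) = -29 - (34 - (-55*(-1/117) - 41*(-1/23))) = -29 - (34 - (55/117 + 41/23)) = -29 - (34 - 1*6062/2691) = -29 - (34 - 6062/2691) = -29 - 1*85432/2691 = -29 - 85432/2691 = -163471/2691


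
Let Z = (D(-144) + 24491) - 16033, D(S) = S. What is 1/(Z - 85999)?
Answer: -1/77685 ≈ -1.2872e-5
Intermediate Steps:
Z = 8314 (Z = (-144 + 24491) - 16033 = 24347 - 16033 = 8314)
1/(Z - 85999) = 1/(8314 - 85999) = 1/(-77685) = -1/77685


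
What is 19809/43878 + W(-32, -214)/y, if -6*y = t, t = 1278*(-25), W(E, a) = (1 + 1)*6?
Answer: 165899/365650 ≈ 0.45371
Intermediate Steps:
W(E, a) = 12 (W(E, a) = 2*6 = 12)
t = -31950
y = 5325 (y = -⅙*(-31950) = 5325)
19809/43878 + W(-32, -214)/y = 19809/43878 + 12/5325 = 19809*(1/43878) + 12*(1/5325) = 93/206 + 4/1775 = 165899/365650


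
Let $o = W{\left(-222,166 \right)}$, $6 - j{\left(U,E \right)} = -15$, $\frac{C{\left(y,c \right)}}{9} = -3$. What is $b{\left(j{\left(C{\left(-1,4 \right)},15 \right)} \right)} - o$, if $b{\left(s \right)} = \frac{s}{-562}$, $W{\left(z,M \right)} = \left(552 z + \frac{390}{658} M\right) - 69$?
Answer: $\frac{22652699625}{184898} \approx 1.2251 \cdot 10^{5}$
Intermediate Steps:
$C{\left(y,c \right)} = -27$ ($C{\left(y,c \right)} = 9 \left(-3\right) = -27$)
$j{\left(U,E \right)} = 21$ ($j{\left(U,E \right)} = 6 - -15 = 6 + 15 = 21$)
$W{\left(z,M \right)} = -69 + 552 z + \frac{195 M}{329}$ ($W{\left(z,M \right)} = \left(552 z + 390 \cdot \frac{1}{658} M\right) - 69 = \left(552 z + \frac{195 M}{329}\right) - 69 = -69 + 552 z + \frac{195 M}{329}$)
$b{\left(s \right)} = - \frac{s}{562}$ ($b{\left(s \right)} = s \left(- \frac{1}{562}\right) = - \frac{s}{562}$)
$o = - \frac{40307307}{329}$ ($o = -69 + 552 \left(-222\right) + \frac{195}{329} \cdot 166 = -69 - 122544 + \frac{32370}{329} = - \frac{40307307}{329} \approx -1.2251 \cdot 10^{5}$)
$b{\left(j{\left(C{\left(-1,4 \right)},15 \right)} \right)} - o = \left(- \frac{1}{562}\right) 21 - - \frac{40307307}{329} = - \frac{21}{562} + \frac{40307307}{329} = \frac{22652699625}{184898}$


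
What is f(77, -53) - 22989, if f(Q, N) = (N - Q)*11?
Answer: -24419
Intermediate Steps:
f(Q, N) = -11*Q + 11*N
f(77, -53) - 22989 = (-11*77 + 11*(-53)) - 22989 = (-847 - 583) - 22989 = -1430 - 22989 = -24419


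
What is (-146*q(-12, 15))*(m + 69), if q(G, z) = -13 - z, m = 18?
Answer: 355656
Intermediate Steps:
(-146*q(-12, 15))*(m + 69) = (-146*(-13 - 1*15))*(18 + 69) = -146*(-13 - 15)*87 = -146*(-28)*87 = 4088*87 = 355656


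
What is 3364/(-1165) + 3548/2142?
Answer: -1536134/1247715 ≈ -1.2312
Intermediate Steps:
3364/(-1165) + 3548/2142 = 3364*(-1/1165) + 3548*(1/2142) = -3364/1165 + 1774/1071 = -1536134/1247715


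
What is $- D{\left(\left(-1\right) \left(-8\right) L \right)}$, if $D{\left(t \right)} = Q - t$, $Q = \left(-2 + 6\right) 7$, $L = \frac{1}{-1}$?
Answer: $-36$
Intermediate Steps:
$L = -1$
$Q = 28$ ($Q = 4 \cdot 7 = 28$)
$D{\left(t \right)} = 28 - t$
$- D{\left(\left(-1\right) \left(-8\right) L \right)} = - (28 - \left(-1\right) \left(-8\right) \left(-1\right)) = - (28 - 8 \left(-1\right)) = - (28 - -8) = - (28 + 8) = \left(-1\right) 36 = -36$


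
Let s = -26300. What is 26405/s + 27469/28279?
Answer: -4854459/148747540 ≈ -0.032636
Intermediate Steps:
26405/s + 27469/28279 = 26405/(-26300) + 27469/28279 = 26405*(-1/26300) + 27469*(1/28279) = -5281/5260 + 27469/28279 = -4854459/148747540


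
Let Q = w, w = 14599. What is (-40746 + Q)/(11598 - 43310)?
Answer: 26147/31712 ≈ 0.82451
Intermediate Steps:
Q = 14599
(-40746 + Q)/(11598 - 43310) = (-40746 + 14599)/(11598 - 43310) = -26147/(-31712) = -26147*(-1/31712) = 26147/31712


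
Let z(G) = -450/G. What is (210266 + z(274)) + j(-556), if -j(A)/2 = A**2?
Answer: -55897047/137 ≈ -4.0801e+5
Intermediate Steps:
j(A) = -2*A**2
(210266 + z(274)) + j(-556) = (210266 - 450/274) - 2*(-556)**2 = (210266 - 450*1/274) - 2*309136 = (210266 - 225/137) - 618272 = 28806217/137 - 618272 = -55897047/137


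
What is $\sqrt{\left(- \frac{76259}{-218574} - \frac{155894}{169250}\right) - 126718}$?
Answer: $\frac{i \sqrt{192686867442398676646330}}{1233121650} \approx 355.98 i$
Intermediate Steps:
$\sqrt{\left(- \frac{76259}{-218574} - \frac{155894}{169250}\right) - 126718} = \sqrt{\left(\left(-76259\right) \left(- \frac{1}{218574}\right) - \frac{77947}{84625}\right) - 126718} = \sqrt{\left(\frac{76259}{218574} - \frac{77947}{84625}\right) - 126718} = \sqrt{- \frac{10583769703}{18496824750} - 126718} = \sqrt{- \frac{2343891222440203}{18496824750}} = \frac{i \sqrt{192686867442398676646330}}{1233121650}$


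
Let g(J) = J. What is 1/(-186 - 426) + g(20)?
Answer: 12239/612 ≈ 19.998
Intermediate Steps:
1/(-186 - 426) + g(20) = 1/(-186 - 426) + 20 = 1/(-612) + 20 = -1/612 + 20 = 12239/612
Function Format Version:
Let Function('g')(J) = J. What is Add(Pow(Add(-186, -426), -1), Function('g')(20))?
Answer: Rational(12239, 612) ≈ 19.998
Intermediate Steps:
Add(Pow(Add(-186, -426), -1), Function('g')(20)) = Add(Pow(Add(-186, -426), -1), 20) = Add(Pow(-612, -1), 20) = Add(Rational(-1, 612), 20) = Rational(12239, 612)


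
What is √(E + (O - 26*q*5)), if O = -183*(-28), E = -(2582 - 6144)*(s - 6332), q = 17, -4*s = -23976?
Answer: I*√1201042 ≈ 1095.9*I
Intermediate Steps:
s = 5994 (s = -¼*(-23976) = 5994)
E = -1203956 (E = -(2582 - 6144)*(5994 - 6332) = -(-3562)*(-338) = -1*1203956 = -1203956)
O = 5124
√(E + (O - 26*q*5)) = √(-1203956 + (5124 - 26*17*5)) = √(-1203956 + (5124 - 442*5)) = √(-1203956 + (5124 - 2210)) = √(-1203956 + 2914) = √(-1201042) = I*√1201042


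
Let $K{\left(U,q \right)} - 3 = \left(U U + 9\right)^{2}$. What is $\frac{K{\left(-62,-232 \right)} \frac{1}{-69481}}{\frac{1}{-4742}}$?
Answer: $\frac{70397892104}{69481} \approx 1.0132 \cdot 10^{6}$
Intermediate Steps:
$K{\left(U,q \right)} = 3 + \left(9 + U^{2}\right)^{2}$ ($K{\left(U,q \right)} = 3 + \left(U U + 9\right)^{2} = 3 + \left(U^{2} + 9\right)^{2} = 3 + \left(9 + U^{2}\right)^{2}$)
$\frac{K{\left(-62,-232 \right)} \frac{1}{-69481}}{\frac{1}{-4742}} = \frac{\left(3 + \left(9 + \left(-62\right)^{2}\right)^{2}\right) \frac{1}{-69481}}{\frac{1}{-4742}} = \frac{\left(3 + \left(9 + 3844\right)^{2}\right) \left(- \frac{1}{69481}\right)}{- \frac{1}{4742}} = \left(3 + 3853^{2}\right) \left(- \frac{1}{69481}\right) \left(-4742\right) = \left(3 + 14845609\right) \left(- \frac{1}{69481}\right) \left(-4742\right) = 14845612 \left(- \frac{1}{69481}\right) \left(-4742\right) = \left(- \frac{14845612}{69481}\right) \left(-4742\right) = \frac{70397892104}{69481}$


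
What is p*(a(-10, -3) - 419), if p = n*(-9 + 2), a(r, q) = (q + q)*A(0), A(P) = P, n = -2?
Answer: -5866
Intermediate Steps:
a(r, q) = 0 (a(r, q) = (q + q)*0 = (2*q)*0 = 0)
p = 14 (p = -2*(-9 + 2) = -2*(-7) = 14)
p*(a(-10, -3) - 419) = 14*(0 - 419) = 14*(-419) = -5866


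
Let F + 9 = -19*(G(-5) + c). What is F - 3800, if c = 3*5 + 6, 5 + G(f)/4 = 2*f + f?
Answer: -2688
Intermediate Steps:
G(f) = -20 + 12*f (G(f) = -20 + 4*(2*f + f) = -20 + 4*(3*f) = -20 + 12*f)
c = 21 (c = 15 + 6 = 21)
F = 1112 (F = -9 - 19*((-20 + 12*(-5)) + 21) = -9 - 19*((-20 - 60) + 21) = -9 - 19*(-80 + 21) = -9 - 19*(-59) = -9 + 1121 = 1112)
F - 3800 = 1112 - 3800 = -2688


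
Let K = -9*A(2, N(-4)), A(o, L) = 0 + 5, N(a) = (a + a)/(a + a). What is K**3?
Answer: -91125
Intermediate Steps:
N(a) = 1 (N(a) = (2*a)/((2*a)) = (2*a)*(1/(2*a)) = 1)
A(o, L) = 5
K = -45 (K = -9*5 = -45)
K**3 = (-45)**3 = -91125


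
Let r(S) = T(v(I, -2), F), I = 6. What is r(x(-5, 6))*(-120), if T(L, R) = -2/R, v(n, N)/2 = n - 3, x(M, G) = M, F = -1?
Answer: -240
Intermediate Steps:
v(n, N) = -6 + 2*n (v(n, N) = 2*(n - 3) = 2*(-3 + n) = -6 + 2*n)
r(S) = 2 (r(S) = -2/(-1) = -2*(-1) = 2)
r(x(-5, 6))*(-120) = 2*(-120) = -240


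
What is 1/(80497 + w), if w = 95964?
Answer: 1/176461 ≈ 5.6670e-6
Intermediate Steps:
1/(80497 + w) = 1/(80497 + 95964) = 1/176461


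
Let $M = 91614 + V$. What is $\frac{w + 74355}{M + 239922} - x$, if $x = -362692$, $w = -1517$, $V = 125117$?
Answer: $\frac{165624462714}{456653} \approx 3.6269 \cdot 10^{5}$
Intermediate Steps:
$M = 216731$ ($M = 91614 + 125117 = 216731$)
$\frac{w + 74355}{M + 239922} - x = \frac{-1517 + 74355}{216731 + 239922} - -362692 = \frac{72838}{456653} + 362692 = \frac{165624462714}{456653}$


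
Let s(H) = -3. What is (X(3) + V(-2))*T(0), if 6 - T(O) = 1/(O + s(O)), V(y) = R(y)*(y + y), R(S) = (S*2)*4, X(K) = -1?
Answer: 399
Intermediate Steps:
R(S) = 8*S (R(S) = (2*S)*4 = 8*S)
V(y) = 16*y**2 (V(y) = (8*y)*(y + y) = (8*y)*(2*y) = 16*y**2)
T(O) = 6 - 1/(-3 + O) (T(O) = 6 - 1/(O - 3) = 6 - 1/(-3 + O))
(X(3) + V(-2))*T(0) = (-1 + 16*(-2)**2)*((-19 + 6*0)/(-3 + 0)) = (-1 + 16*4)*((-19 + 0)/(-3)) = (-1 + 64)*(-1/3*(-19)) = 63*(19/3) = 399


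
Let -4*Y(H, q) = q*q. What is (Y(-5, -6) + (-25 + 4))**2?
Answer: 900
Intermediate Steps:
Y(H, q) = -q**2/4 (Y(H, q) = -q*q/4 = -q**2/4)
(Y(-5, -6) + (-25 + 4))**2 = (-1/4*(-6)**2 + (-25 + 4))**2 = (-1/4*36 - 21)**2 = (-9 - 21)**2 = (-30)**2 = 900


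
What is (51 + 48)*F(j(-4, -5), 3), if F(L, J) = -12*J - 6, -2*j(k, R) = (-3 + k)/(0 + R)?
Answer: -4158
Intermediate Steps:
j(k, R) = -(-3 + k)/(2*R) (j(k, R) = -(-3 + k)/(2*(0 + R)) = -(-3 + k)/(2*R))
F(L, J) = -6 - 12*J
(51 + 48)*F(j(-4, -5), 3) = (51 + 48)*(-6 - 12*3) = 99*(-6 - 36) = 99*(-42) = -4158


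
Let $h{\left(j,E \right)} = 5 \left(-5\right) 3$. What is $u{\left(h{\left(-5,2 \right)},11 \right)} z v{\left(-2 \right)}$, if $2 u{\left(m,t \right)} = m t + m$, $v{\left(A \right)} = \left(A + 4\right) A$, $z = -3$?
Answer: $-5400$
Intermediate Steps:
$h{\left(j,E \right)} = -75$ ($h{\left(j,E \right)} = \left(-25\right) 3 = -75$)
$v{\left(A \right)} = A \left(4 + A\right)$ ($v{\left(A \right)} = \left(4 + A\right) A = A \left(4 + A\right)$)
$u{\left(m,t \right)} = \frac{m}{2} + \frac{m t}{2}$ ($u{\left(m,t \right)} = \frac{m t + m}{2} = \frac{m + m t}{2} = \frac{m}{2} + \frac{m t}{2}$)
$u{\left(h{\left(-5,2 \right)},11 \right)} z v{\left(-2 \right)} = \frac{1}{2} \left(-75\right) \left(1 + 11\right) \left(- 3 \left(- 2 \left(4 - 2\right)\right)\right) = \frac{1}{2} \left(-75\right) 12 \left(- 3 \left(\left(-2\right) 2\right)\right) = - 450 \left(\left(-3\right) \left(-4\right)\right) = \left(-450\right) 12 = -5400$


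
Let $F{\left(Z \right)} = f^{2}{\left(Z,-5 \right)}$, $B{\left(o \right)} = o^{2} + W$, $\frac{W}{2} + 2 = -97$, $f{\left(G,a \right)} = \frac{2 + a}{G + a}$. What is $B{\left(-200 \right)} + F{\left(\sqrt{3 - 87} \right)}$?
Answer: $\frac{- 2348309 i + 796040 \sqrt{21}}{- 59 i + 20 \sqrt{21}} \approx 39802.0 + 0.069427 i$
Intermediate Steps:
$f{\left(G,a \right)} = \frac{2 + a}{G + a}$
$W = -198$ ($W = -4 + 2 \left(-97\right) = -4 - 194 = -198$)
$B{\left(o \right)} = -198 + o^{2}$ ($B{\left(o \right)} = o^{2} - 198 = -198 + o^{2}$)
$F{\left(Z \right)} = \frac{9}{\left(-5 + Z\right)^{2}}$ ($F{\left(Z \right)} = \left(\frac{2 - 5}{Z - 5}\right)^{2} = \left(\frac{1}{-5 + Z} \left(-3\right)\right)^{2} = \left(- \frac{3}{-5 + Z}\right)^{2} = \frac{9}{\left(-5 + Z\right)^{2}}$)
$B{\left(-200 \right)} + F{\left(\sqrt{3 - 87} \right)} = \left(-198 + \left(-200\right)^{2}\right) + \frac{9}{\left(-5 + \sqrt{3 - 87}\right)^{2}} = \left(-198 + 40000\right) + \frac{9}{\left(-5 + \sqrt{-84}\right)^{2}} = 39802 + \frac{9}{\left(-5 + 2 i \sqrt{21}\right)^{2}}$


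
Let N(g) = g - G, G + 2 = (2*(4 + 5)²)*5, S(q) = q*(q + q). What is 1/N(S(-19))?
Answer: -1/86 ≈ -0.011628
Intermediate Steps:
S(q) = 2*q² (S(q) = q*(2*q) = 2*q²)
G = 808 (G = -2 + (2*(4 + 5)²)*5 = -2 + (2*9²)*5 = -2 + (2*81)*5 = -2 + 162*5 = -2 + 810 = 808)
N(g) = -808 + g (N(g) = g - 1*808 = g - 808 = -808 + g)
1/N(S(-19)) = 1/(-808 + 2*(-19)²) = 1/(-808 + 2*361) = 1/(-808 + 722) = 1/(-86) = -1/86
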